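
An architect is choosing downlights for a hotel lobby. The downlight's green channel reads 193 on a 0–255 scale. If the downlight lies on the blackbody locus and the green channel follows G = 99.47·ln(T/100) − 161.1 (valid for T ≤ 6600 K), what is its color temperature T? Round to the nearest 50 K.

3500 K

ln t = (193 + 161.1) / 99.47 = 3.5599.
t = e^3.5599 = 35.159.
T = 100·t = 3516 K → 3500 K to the nearest 50 K.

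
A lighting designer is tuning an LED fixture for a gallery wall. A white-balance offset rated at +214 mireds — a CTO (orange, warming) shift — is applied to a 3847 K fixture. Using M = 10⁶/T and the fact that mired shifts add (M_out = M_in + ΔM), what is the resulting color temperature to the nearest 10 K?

M_in = 10⁶/3847 = 259.94 mireds.
M_out = 259.94 + (+214) = 473.94 mireds.
T_out = 10⁶/473.94 = 2110.0 K → 2110 K.

2110 K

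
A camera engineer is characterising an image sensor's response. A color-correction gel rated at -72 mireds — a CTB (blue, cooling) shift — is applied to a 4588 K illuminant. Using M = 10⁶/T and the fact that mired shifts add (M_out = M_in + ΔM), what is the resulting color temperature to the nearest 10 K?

6850 K

M_in = 10⁶/4588 = 217.96 mireds.
M_out = 217.96 + (-72) = 145.96 mireds.
T_out = 10⁶/145.96 = 6851.2 K → 6850 K.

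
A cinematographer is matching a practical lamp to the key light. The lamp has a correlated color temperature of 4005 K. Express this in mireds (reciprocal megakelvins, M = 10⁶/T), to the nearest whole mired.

250 mireds

M = 10⁶ / 4005 = 249.688 → 250 mireds.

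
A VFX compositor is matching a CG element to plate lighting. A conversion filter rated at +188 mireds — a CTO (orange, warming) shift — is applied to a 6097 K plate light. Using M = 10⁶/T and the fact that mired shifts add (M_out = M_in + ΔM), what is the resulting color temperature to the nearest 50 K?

M_in = 10⁶/6097 = 164.02 mireds.
M_out = 164.02 + (+188) = 352.02 mireds.
T_out = 10⁶/352.02 = 2840.8 K → 2850 K.

2850 K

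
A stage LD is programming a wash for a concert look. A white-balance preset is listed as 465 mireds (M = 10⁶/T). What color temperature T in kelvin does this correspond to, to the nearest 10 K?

T = 10⁶ / 465 = 2150.54 K → 2150 K.

2150 K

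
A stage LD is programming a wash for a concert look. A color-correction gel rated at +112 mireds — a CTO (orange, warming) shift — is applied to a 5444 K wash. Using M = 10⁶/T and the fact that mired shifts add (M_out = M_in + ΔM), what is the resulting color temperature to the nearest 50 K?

M_in = 10⁶/5444 = 183.69 mireds.
M_out = 183.69 + (+112) = 295.69 mireds.
T_out = 10⁶/295.69 = 3381.9 K → 3400 K.

3400 K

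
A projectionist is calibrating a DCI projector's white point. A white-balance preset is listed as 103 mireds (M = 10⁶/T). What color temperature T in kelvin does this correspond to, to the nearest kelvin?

T = 10⁶ / 103 = 9708.74 K → 9709 K.

9709 K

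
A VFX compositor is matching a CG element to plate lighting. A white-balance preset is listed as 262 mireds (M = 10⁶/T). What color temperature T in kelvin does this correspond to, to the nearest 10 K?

3820 K

T = 10⁶ / 262 = 3816.79 K → 3820 K.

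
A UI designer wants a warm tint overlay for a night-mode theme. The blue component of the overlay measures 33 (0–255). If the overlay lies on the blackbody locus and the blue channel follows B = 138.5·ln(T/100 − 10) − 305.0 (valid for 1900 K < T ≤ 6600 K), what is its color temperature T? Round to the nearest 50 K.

ln(t − 10) = (33 + 305.0) / 138.5 = 2.4404.
t − 10 = e^2.4404 = 11.478, so t = 21.478.
T = 100·t = 2148 K → 2150 K to the nearest 50 K.

2150 K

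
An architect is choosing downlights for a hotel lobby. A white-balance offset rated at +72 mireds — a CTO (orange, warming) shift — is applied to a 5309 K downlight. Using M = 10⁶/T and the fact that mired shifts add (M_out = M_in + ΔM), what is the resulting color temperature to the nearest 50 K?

3850 K

M_in = 10⁶/5309 = 188.36 mireds.
M_out = 188.36 + (+72) = 260.36 mireds.
T_out = 10⁶/260.36 = 3840.8 K → 3850 K.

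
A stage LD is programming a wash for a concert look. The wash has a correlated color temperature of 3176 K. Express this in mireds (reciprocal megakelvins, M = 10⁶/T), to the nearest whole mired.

315 mireds

M = 10⁶ / 3176 = 314.861 → 315 mireds.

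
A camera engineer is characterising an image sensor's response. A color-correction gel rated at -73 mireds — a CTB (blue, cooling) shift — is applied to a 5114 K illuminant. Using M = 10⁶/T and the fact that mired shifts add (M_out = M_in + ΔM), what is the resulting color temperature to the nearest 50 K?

M_in = 10⁶/5114 = 195.54 mireds.
M_out = 195.54 + (-73) = 122.54 mireds.
T_out = 10⁶/122.54 = 8160.5 K → 8150 K.

8150 K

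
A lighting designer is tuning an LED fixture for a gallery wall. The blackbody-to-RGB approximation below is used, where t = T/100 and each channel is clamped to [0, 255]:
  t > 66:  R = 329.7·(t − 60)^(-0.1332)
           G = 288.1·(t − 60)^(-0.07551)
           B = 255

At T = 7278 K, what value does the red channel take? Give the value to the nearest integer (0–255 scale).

t = 7278/100 = 72.78; the t > 66 branch applies.
R = 329.7·(72.78 − 60)^(-0.1332) = 329.7·12.78^(-0.1332) = 329.7·0.71221 = 234.817.
Rounded: 235.

235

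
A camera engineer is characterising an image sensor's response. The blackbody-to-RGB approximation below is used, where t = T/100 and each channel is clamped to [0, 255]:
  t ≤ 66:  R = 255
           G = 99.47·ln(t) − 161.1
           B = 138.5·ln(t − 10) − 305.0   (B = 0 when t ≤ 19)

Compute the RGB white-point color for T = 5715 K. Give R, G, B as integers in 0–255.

t = 5715/100 = 57.15; the t ≤ 66 branch applies.
R = 255 by definition for t ≤ 66.
G = 99.47·ln 57.15 − 161.1 = 99.47·4.0457 − 161.1 = 241.324.
B = 138.5·ln(57.15 − 10) − 305.0 = 138.5·ln 47.15 − 305.0 = 138.5·3.8533 − 305.0 = 228.687.
Rounded: (255, 241, 229).

R=255, G=241, B=229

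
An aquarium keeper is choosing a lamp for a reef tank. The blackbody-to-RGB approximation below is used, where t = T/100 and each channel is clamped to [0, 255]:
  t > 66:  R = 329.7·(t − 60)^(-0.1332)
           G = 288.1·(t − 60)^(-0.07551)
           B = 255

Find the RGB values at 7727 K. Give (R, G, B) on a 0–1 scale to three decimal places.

t = 7727/100 = 77.27; the t > 66 branch applies.
R = 329.7·(77.27 − 60)^(-0.1332) = 329.7·17.27^(-0.1332) = 329.7·0.68422 = 225.586.
G = 288.1·(77.27 − 60)^(-0.07551) = 288.1·17.27^(-0.07551) = 288.1·0.80644 = 232.335.
B = 255 by definition for t > 66.
Dividing each by 255: (0.8846, 0.9111, 1.0000) → (0.885, 0.911, 1.000).

(0.885, 0.911, 1.000)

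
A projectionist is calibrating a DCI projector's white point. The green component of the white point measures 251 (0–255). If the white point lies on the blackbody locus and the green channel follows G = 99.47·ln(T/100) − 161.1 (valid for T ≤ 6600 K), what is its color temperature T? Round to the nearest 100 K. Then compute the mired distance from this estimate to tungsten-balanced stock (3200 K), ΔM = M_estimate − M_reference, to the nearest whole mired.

ln t = (251 + 161.1) / 99.47 = 4.1430.
t = e^4.1430 = 62.989.
T = 100·t = 6299 K → 6300 K to the nearest 100 K.
M_estimate = 10⁶/6300 = 158.73; M_reference = 10⁶/3200 = 312.50.
ΔM = 158.73 − 312.50 = -153.77 → -154 mireds.

-154 mireds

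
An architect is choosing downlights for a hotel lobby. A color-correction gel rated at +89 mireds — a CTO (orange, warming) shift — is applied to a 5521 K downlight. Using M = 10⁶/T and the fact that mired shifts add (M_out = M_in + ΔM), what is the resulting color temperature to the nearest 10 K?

M_in = 10⁶/5521 = 181.13 mireds.
M_out = 181.13 + (+89) = 270.13 mireds.
T_out = 10⁶/270.13 = 3702.0 K → 3700 K.

3700 K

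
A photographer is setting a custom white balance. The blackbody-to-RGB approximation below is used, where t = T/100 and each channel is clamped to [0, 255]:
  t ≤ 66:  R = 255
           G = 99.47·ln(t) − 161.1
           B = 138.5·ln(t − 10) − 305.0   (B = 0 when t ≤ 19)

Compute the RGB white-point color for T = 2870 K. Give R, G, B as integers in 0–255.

t = 2870/100 = 28.7; the t ≤ 66 branch applies.
R = 255 by definition for t ≤ 66.
G = 99.47·ln 28.7 − 161.1 = 99.47·3.3569 − 161.1 = 172.811.
B = 138.5·ln(28.7 − 10) − 305.0 = 138.5·ln 18.7 − 305.0 = 138.5·2.9285 − 305.0 = 100.601.
Rounded: (255, 173, 101).

R=255, G=173, B=101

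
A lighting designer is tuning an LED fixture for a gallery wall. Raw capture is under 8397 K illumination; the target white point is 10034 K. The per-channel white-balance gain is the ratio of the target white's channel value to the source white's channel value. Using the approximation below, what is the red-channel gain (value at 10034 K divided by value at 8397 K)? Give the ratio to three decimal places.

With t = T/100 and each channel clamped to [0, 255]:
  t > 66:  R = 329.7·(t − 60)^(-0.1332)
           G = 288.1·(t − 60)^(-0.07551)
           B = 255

0.933

At 8397 K (t = 83.97):
  R = 329.7·(83.97 − 60)^(-0.1332) = 329.7·23.97^(-0.1332) = 329.7·0.65498 = 215.947.
At 10034 K (t = 100.34):
  R = 329.7·(100.34 − 60)^(-0.1332) = 329.7·40.34^(-0.1332) = 329.7·0.61111 = 201.481.
Gain = 201.481 / 215.947 = 0.9330 → 0.933.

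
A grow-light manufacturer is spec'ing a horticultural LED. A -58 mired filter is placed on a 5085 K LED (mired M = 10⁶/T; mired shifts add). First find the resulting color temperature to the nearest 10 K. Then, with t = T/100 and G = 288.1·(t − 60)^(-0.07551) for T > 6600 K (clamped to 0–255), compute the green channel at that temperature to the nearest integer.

M_in = 10⁶/5085 = 196.66; M_out = 196.66 + (-58) = 138.66.
T_out = 10⁶/138.66 = 7212.0 K → 7210 K; t = 72.1.
G = 288.1·(72.1 − 60)^(-0.07551) = 288.1·12.1^(-0.07551) = 288.1·0.82840 = 238.661.
Rounded: 239.

239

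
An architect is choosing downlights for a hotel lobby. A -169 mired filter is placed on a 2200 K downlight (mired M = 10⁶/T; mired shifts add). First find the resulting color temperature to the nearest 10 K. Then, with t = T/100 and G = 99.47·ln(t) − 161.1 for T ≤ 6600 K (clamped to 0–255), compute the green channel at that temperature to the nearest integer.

193

M_in = 10⁶/2200 = 454.55; M_out = 454.55 + (-169) = 285.55.
T_out = 10⁶/285.55 = 3502.1 K → 3500 K; t = 35.
G = 99.47·ln 35 − 161.1 = 99.47·3.5553 − 161.1 = 192.550.
Rounded: 193.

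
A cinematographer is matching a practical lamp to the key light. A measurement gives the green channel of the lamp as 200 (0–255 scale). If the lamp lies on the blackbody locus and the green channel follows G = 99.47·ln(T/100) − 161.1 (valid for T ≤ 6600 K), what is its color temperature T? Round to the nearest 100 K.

3800 K

ln t = (200 + 161.1) / 99.47 = 3.6302.
t = e^3.6302 = 37.722.
T = 100·t = 3772 K → 3800 K to the nearest 100 K.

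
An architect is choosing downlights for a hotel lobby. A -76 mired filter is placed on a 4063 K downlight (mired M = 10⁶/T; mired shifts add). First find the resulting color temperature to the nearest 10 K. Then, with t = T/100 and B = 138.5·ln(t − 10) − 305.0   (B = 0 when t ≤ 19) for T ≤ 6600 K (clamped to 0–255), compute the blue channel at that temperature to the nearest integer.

M_in = 10⁶/4063 = 246.12; M_out = 246.12 + (-76) = 170.12.
T_out = 10⁶/170.12 = 5878.1 K → 5880 K; t = 58.8.
B = 138.5·ln(58.8 − 10) − 305.0 = 138.5·ln 48.8 − 305.0 = 138.5·3.8877 − 305.0 = 233.451.
Rounded: 233.

233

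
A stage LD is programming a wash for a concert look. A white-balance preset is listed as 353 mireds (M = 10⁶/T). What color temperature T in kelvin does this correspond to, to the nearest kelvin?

2833 K

T = 10⁶ / 353 = 2832.86 K → 2833 K.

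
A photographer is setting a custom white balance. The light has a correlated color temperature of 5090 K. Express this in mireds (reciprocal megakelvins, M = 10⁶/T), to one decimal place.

M = 10⁶ / 5090 = 196.464 → 196.5 mireds.

196.5 mireds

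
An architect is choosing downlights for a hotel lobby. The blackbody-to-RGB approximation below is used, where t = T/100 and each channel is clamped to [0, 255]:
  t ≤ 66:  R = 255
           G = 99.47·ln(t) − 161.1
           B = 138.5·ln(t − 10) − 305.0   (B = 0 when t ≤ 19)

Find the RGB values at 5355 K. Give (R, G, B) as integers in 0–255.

t = 5355/100 = 53.55; the t ≤ 66 branch applies.
R = 255 by definition for t ≤ 66.
G = 99.47·ln 53.55 − 161.1 = 99.47·3.9806 − 161.1 = 234.852.
B = 138.5·ln(53.55 − 10) − 305.0 = 138.5·ln 43.55 − 305.0 = 138.5·3.7739 − 305.0 = 217.686.
Rounded: (255, 235, 218).

(255, 235, 218)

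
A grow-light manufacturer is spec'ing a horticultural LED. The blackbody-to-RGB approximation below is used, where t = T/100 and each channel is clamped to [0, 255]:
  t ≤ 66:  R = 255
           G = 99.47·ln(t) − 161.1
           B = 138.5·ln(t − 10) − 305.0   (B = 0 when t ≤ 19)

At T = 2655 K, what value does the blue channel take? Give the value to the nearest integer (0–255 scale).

t = 2655/100 = 26.55; the t ≤ 66 branch applies.
B = 138.5·ln(26.55 − 10) − 305.0 = 138.5·ln 16.55 − 305.0 = 138.5·2.8064 − 305.0 = 83.684.
Rounded: 84.

84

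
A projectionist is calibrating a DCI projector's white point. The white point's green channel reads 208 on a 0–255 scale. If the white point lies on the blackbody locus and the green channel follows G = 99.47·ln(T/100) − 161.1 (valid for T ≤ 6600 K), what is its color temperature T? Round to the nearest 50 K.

4100 K

ln t = (208 + 161.1) / 99.47 = 3.7107.
t = e^3.7107 = 40.881.
T = 100·t = 4088 K → 4100 K to the nearest 50 K.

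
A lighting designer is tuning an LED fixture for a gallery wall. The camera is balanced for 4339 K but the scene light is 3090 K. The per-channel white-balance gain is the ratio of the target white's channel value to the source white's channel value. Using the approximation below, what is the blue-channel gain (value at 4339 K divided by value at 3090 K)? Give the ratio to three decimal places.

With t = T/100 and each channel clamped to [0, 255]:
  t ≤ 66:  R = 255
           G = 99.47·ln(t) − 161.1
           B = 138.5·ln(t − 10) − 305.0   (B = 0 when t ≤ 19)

1.559

At 3090 K (t = 30.9):
  B = 138.5·ln(30.9 − 10) − 305.0 = 138.5·ln 20.9 − 305.0 = 138.5·3.0397 − 305.0 = 116.005.
At 4339 K (t = 43.39):
  B = 138.5·ln(43.39 − 10) − 305.0 = 138.5·ln 33.39 − 305.0 = 138.5·3.5083 − 305.0 = 180.894.
Gain = 180.894 / 116.005 = 1.5594 → 1.559.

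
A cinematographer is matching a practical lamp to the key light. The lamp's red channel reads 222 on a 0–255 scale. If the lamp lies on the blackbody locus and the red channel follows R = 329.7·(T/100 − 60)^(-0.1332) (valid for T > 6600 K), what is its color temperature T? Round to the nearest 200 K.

8000 K

(t − 60)^(-0.1332) = 222/329.7 = 0.67334.
t − 60 = 0.67334^(1/-0.1332) = 0.67334^(-7.508) = 19.478, so t = 79.478.
T = 100·t = 7948 K → 8000 K to the nearest 200 K.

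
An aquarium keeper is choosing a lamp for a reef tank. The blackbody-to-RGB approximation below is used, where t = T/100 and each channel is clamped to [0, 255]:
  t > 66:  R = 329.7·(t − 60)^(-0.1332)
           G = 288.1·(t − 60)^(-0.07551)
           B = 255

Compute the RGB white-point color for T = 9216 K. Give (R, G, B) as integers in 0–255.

(208, 222, 255)

t = 9216/100 = 92.16; the t > 66 branch applies.
R = 329.7·(92.16 − 60)^(-0.1332) = 329.7·32.16^(-0.1332) = 329.7·0.62983 = 207.656.
G = 288.1·(92.16 − 60)^(-0.07551) = 288.1·32.16^(-0.07551) = 288.1·0.76945 = 221.680.
B = 255 by definition for t > 66.
Rounded: (208, 222, 255).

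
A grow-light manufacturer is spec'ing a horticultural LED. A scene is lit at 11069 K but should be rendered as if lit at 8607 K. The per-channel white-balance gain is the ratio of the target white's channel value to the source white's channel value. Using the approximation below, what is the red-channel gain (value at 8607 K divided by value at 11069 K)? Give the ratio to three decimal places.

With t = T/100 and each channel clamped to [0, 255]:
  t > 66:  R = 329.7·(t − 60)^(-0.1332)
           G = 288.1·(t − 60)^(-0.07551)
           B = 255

At 11069 K (t = 110.69):
  R = 329.7·(110.69 − 60)^(-0.1332) = 329.7·50.69^(-0.1332) = 329.7·0.59279 = 195.444.
At 8607 K (t = 86.07):
  R = 329.7·(86.07 − 60)^(-0.1332) = 329.7·26.07^(-0.1332) = 329.7·0.64769 = 213.545.
Gain = 213.545 / 195.444 = 1.0926 → 1.093.

1.093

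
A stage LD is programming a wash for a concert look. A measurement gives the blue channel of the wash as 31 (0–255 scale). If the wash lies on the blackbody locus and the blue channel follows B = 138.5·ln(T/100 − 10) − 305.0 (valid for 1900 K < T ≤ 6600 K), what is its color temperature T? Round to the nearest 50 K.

2150 K

ln(t − 10) = (31 + 305.0) / 138.5 = 2.4260.
t − 10 = e^2.4260 = 11.313, so t = 21.313.
T = 100·t = 2131 K → 2150 K to the nearest 50 K.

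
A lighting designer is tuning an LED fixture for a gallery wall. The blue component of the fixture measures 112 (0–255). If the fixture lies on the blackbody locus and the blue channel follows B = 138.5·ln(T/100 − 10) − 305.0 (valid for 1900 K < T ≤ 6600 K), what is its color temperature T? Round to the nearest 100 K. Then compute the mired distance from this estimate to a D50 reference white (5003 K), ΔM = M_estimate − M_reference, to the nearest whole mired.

+133 mireds

ln(t − 10) = (112 + 305.0) / 138.5 = 3.0108.
t − 10 = e^3.0108 = 20.304, so t = 30.304.
T = 100·t = 3030 K → 3000 K to the nearest 100 K.
M_estimate = 10⁶/3000 = 333.33; M_reference = 10⁶/5003 = 199.88.
ΔM = 333.33 − 199.88 = 133.45 → +133 mireds.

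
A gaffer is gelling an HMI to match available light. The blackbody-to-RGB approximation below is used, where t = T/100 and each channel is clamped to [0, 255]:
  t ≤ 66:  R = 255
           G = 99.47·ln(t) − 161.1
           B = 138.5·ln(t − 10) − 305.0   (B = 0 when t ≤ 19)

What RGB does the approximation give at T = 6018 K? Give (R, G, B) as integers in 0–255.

t = 6018/100 = 60.18; the t ≤ 66 branch applies.
R = 255 by definition for t ≤ 66.
G = 99.47·ln 60.18 − 161.1 = 99.47·4.0973 − 161.1 = 246.462.
B = 138.5·ln(60.18 − 10) − 305.0 = 138.5·ln 50.18 − 305.0 = 138.5·3.9156 − 305.0 = 237.313.
Rounded: (255, 246, 237).

(255, 246, 237)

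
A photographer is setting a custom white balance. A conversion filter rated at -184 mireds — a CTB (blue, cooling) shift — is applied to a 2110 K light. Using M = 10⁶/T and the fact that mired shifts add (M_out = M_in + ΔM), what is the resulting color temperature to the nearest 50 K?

3450 K

M_in = 10⁶/2110 = 473.93 mireds.
M_out = 473.93 + (-184) = 289.93 mireds.
T_out = 10⁶/289.93 = 3449.1 K → 3450 K.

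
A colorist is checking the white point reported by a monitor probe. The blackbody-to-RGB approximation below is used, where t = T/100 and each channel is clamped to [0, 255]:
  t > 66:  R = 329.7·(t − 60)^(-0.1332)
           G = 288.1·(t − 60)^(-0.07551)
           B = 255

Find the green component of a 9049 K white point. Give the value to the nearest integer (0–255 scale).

223

t = 9049/100 = 90.49; the t > 66 branch applies.
G = 288.1·(90.49 − 60)^(-0.07551) = 288.1·30.49^(-0.07551) = 288.1·0.77256 = 222.574.
Rounded: 223.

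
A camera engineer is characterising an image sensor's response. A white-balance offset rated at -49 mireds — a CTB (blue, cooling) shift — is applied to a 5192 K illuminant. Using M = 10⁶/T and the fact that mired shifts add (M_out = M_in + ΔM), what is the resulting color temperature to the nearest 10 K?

M_in = 10⁶/5192 = 192.60 mireds.
M_out = 192.60 + (-49) = 143.60 mireds.
T_out = 10⁶/143.60 = 6963.6 K → 6960 K.

6960 K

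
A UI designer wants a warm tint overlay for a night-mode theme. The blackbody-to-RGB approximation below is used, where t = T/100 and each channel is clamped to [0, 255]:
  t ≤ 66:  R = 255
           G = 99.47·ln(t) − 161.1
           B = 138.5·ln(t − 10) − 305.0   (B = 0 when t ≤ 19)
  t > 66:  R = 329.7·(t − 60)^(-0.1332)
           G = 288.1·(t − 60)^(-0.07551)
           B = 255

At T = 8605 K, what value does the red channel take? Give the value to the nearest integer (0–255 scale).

t = 8605/100 = 86.05; the t > 66 branch applies.
R = 329.7·(86.05 − 60)^(-0.1332) = 329.7·26.05^(-0.1332) = 329.7·0.64776 = 213.567.
Rounded: 214.

214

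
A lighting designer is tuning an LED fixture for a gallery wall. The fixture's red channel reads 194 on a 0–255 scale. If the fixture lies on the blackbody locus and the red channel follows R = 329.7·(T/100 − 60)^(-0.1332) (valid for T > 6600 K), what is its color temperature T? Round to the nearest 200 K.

11400 K

(t − 60)^(-0.1332) = 194/329.7 = 0.58841.
t − 60 = 0.58841^(1/-0.1332) = 0.58841^(-7.508) = 53.593, so t = 113.593.
T = 100·t = 11359 K → 11400 K to the nearest 200 K.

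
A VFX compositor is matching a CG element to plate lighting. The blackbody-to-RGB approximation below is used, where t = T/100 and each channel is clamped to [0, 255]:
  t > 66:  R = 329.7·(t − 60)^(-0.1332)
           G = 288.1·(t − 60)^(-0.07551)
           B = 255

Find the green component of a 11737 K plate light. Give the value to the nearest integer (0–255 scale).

t = 11737/100 = 117.37; the t > 66 branch applies.
G = 288.1·(117.37 − 60)^(-0.07551) = 288.1·57.37^(-0.07551) = 288.1·0.73655 = 212.200.
Rounded: 212.

212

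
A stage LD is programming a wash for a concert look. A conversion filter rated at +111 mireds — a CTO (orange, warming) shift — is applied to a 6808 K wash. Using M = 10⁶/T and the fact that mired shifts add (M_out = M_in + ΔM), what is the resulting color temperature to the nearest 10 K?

M_in = 10⁶/6808 = 146.89 mireds.
M_out = 146.89 + (+111) = 257.89 mireds.
T_out = 10⁶/257.89 = 3877.7 K → 3880 K.

3880 K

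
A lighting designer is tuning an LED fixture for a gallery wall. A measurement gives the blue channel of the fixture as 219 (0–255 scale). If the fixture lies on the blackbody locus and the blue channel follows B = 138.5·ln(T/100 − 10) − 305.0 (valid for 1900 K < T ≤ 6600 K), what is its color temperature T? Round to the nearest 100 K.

5400 K

ln(t − 10) = (219 + 305.0) / 138.5 = 3.7834.
t − 10 = e^3.7834 = 43.965, so t = 53.965.
T = 100·t = 5396 K → 5400 K to the nearest 100 K.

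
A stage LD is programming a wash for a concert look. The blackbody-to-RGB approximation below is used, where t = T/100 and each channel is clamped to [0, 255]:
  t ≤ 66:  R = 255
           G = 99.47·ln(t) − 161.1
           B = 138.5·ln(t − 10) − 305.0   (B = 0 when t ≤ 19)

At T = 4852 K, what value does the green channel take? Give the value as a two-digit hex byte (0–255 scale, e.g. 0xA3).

0xE1

t = 4852/100 = 48.52; the t ≤ 66 branch applies.
G = 99.47·ln 48.52 − 161.1 = 99.47·3.8820 − 161.1 = 225.040.
Rounded: 225; in hex, 0xE1.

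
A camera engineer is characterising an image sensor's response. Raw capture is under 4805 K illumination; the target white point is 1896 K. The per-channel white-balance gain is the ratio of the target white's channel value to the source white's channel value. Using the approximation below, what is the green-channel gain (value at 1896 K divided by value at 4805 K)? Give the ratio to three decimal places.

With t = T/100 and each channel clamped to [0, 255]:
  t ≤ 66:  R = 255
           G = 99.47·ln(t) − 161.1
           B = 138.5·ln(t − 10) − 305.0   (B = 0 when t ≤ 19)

At 4805 K (t = 48.05):
  G = 99.47·ln 48.05 − 161.1 = 99.47·3.8722 − 161.1 = 224.072.
At 1896 K (t = 18.96):
  G = 99.47·ln 18.96 − 161.1 = 99.47·2.9423 − 161.1 = 131.574.
Gain = 131.574 / 224.072 = 0.5872 → 0.587.

0.587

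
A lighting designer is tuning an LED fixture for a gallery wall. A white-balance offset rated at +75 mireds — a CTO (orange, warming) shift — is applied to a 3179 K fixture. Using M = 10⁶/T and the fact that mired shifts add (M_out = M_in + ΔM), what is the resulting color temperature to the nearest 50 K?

2550 K

M_in = 10⁶/3179 = 314.56 mireds.
M_out = 314.56 + (+75) = 389.56 mireds.
T_out = 10⁶/389.56 = 2567.0 K → 2550 K.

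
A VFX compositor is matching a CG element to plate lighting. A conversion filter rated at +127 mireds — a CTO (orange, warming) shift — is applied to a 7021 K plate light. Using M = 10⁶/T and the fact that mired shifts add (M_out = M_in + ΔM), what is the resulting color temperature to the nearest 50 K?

3700 K

M_in = 10⁶/7021 = 142.43 mireds.
M_out = 142.43 + (+127) = 269.43 mireds.
T_out = 10⁶/269.43 = 3711.5 K → 3700 K.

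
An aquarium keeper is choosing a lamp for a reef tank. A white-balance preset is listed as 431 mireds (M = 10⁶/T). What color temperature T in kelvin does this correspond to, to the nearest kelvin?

T = 10⁶ / 431 = 2320.19 K → 2320 K.

2320 K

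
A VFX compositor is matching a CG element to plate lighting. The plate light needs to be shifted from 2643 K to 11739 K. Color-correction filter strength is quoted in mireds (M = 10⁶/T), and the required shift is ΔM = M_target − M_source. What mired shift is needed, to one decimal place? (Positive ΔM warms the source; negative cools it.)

M_source = 10⁶/2643 = 378.358; M_target = 10⁶/11739 = 85.186.
ΔM = 85.186 − 378.358 = -293.172 → -293.2 mireds, a cooling shift.

-293.2 mireds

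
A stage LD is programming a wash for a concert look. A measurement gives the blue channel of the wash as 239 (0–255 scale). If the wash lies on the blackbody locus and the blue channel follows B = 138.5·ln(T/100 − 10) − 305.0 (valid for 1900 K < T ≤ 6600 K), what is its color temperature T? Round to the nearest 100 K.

ln(t − 10) = (239 + 305.0) / 138.5 = 3.9278.
t − 10 = e^3.9278 = 50.795, so t = 60.795.
T = 100·t = 6079 K → 6100 K to the nearest 100 K.

6100 K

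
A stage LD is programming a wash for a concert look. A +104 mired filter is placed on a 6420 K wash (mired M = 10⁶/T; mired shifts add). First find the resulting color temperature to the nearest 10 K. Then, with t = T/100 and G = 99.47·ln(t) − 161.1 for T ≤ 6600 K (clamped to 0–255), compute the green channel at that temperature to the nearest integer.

M_in = 10⁶/6420 = 155.76; M_out = 155.76 + (+104) = 259.76.
T_out = 10⁶/259.76 = 3849.7 K → 3850 K; t = 38.5.
G = 99.47·ln 38.5 − 161.1 = 99.47·3.6507 − 161.1 = 202.031.
Rounded: 202.

202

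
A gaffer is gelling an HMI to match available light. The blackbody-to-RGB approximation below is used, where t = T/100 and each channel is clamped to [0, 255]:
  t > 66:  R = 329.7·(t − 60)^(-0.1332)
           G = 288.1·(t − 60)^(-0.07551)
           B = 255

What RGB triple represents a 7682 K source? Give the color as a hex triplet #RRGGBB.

#E2E9FF

t = 7682/100 = 76.82; the t > 66 branch applies.
R = 329.7·(76.82 − 60)^(-0.1332) = 329.7·16.82^(-0.1332) = 329.7·0.68663 = 226.380.
G = 288.1·(76.82 − 60)^(-0.07551) = 288.1·16.82^(-0.07551) = 288.1·0.80805 = 232.799.
B = 255 by definition for t > 66.
Rounded: (226, 233, 255).
In hex: #E2E9FF.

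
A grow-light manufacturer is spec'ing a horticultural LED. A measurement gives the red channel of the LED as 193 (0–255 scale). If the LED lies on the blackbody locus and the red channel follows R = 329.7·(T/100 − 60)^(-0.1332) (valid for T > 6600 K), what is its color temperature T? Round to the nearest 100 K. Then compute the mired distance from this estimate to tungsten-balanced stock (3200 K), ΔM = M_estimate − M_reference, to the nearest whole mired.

(t − 60)^(-0.1332) = 193/329.7 = 0.58538.
t − 60 = 0.58538^(1/-0.1332) = 0.58538^(-7.508) = 55.713, so t = 115.713.
T = 100·t = 11571 K → 11600 K to the nearest 100 K.
M_estimate = 10⁶/11600 = 86.21; M_reference = 10⁶/3200 = 312.50.
ΔM = 86.21 − 312.50 = -226.29 → -226 mireds.

-226 mireds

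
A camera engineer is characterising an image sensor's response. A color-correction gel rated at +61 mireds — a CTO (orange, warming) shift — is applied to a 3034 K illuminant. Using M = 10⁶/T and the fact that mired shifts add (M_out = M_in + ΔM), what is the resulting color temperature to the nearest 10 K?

M_in = 10⁶/3034 = 329.60 mireds.
M_out = 329.60 + (+61) = 390.60 mireds.
T_out = 10⁶/390.60 = 2560.2 K → 2560 K.

2560 K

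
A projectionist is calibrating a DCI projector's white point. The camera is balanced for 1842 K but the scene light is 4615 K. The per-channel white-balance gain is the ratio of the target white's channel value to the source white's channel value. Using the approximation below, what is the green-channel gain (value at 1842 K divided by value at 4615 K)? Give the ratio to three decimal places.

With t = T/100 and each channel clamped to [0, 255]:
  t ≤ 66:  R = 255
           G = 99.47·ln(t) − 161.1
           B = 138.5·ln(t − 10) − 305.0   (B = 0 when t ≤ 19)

At 4615 K (t = 46.15):
  G = 99.47·ln 46.15 − 161.1 = 99.47·3.8319 − 161.1 = 220.059.
At 1842 K (t = 18.42):
  G = 99.47·ln 18.42 − 161.1 = 99.47·2.9134 − 161.1 = 128.700.
Gain = 128.700 / 220.059 = 0.5848 → 0.585.

0.585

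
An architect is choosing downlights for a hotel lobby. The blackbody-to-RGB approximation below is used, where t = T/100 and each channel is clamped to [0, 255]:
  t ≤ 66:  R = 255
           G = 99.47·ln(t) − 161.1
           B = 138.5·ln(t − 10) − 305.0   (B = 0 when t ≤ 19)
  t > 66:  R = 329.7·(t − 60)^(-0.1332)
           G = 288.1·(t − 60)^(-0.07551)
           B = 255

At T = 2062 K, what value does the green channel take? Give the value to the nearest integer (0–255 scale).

140

t = 2062/100 = 20.62; the t ≤ 66 branch applies.
G = 99.47·ln 20.62 − 161.1 = 99.47·3.0263 − 161.1 = 139.922.
Rounded: 140.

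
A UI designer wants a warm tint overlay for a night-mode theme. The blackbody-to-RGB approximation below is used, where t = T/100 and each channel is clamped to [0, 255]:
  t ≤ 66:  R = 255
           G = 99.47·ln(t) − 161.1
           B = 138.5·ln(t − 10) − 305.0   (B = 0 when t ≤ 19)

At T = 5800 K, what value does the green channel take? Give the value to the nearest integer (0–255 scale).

243

t = 5800/100 = 58; the t ≤ 66 branch applies.
G = 99.47·ln 58 − 161.1 = 99.47·4.0604 − 161.1 = 242.792.
Rounded: 243.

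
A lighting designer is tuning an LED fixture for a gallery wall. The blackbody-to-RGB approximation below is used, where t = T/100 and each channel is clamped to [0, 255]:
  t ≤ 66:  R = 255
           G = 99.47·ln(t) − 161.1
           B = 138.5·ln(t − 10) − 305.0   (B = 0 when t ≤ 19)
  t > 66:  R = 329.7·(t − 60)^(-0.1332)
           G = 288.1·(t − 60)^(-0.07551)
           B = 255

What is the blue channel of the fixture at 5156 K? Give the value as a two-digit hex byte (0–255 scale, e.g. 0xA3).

0xD3

t = 5156/100 = 51.56; the t ≤ 66 branch applies.
B = 138.5·ln(51.56 − 10) − 305.0 = 138.5·ln 41.56 − 305.0 = 138.5·3.7271 − 305.0 = 211.209.
Rounded: 211; in hex, 0xD3.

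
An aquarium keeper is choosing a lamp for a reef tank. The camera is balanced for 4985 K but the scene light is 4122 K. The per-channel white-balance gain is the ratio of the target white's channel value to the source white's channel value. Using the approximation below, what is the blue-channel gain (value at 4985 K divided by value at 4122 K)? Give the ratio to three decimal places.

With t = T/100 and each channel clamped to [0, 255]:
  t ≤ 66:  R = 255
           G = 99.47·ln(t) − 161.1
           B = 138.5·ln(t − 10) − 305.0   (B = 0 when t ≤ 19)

At 4122 K (t = 41.22):
  B = 138.5·ln(41.22 − 10) − 305.0 = 138.5·ln 31.22 − 305.0 = 138.5·3.4411 − 305.0 = 171.587.
At 4985 K (t = 49.85):
  B = 138.5·ln(49.85 − 10) − 305.0 = 138.5·ln 39.85 − 305.0 = 138.5·3.6851 − 305.0 = 205.389.
Gain = 205.389 / 171.587 = 1.1970 → 1.197.

1.197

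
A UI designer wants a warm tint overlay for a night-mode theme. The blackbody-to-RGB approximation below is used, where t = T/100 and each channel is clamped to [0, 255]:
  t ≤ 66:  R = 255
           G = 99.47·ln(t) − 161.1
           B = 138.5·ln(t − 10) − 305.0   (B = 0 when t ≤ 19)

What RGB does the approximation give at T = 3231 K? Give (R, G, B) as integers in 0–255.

(255, 185, 125)

t = 3231/100 = 32.31; the t ≤ 66 branch applies.
R = 255 by definition for t ≤ 66.
G = 99.47·ln 32.31 − 161.1 = 99.47·3.4754 − 161.1 = 184.596.
B = 138.5·ln(32.31 − 10) − 305.0 = 138.5·ln 22.31 − 305.0 = 138.5·3.1050 − 305.0 = 125.047.
Rounded: (255, 185, 125).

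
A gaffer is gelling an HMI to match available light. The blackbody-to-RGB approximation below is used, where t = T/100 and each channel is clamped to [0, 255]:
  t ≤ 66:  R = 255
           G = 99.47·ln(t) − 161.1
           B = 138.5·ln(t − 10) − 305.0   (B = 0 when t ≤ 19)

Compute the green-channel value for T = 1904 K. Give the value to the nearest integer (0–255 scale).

132

t = 1904/100 = 19.04; the t ≤ 66 branch applies.
G = 99.47·ln 19.04 − 161.1 = 99.47·2.9465 − 161.1 = 131.993.
Rounded: 132.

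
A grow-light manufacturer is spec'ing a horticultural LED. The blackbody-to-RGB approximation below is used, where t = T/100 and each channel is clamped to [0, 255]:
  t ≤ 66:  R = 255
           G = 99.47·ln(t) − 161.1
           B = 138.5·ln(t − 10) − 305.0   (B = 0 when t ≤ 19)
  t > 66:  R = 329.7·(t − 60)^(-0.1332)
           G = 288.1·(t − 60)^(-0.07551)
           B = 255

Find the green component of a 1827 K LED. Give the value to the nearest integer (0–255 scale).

t = 1827/100 = 18.27; the t ≤ 66 branch applies.
G = 99.47·ln 18.27 − 161.1 = 99.47·2.9053 − 161.1 = 127.886.
Rounded: 128.

128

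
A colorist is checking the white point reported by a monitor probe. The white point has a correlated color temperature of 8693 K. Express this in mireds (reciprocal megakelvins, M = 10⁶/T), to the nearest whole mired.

M = 10⁶ / 8693 = 115.035 → 115 mireds.

115 mireds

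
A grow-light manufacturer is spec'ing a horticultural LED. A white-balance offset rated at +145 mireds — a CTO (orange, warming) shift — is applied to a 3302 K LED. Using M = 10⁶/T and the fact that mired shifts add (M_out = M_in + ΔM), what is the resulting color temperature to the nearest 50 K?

2250 K

M_in = 10⁶/3302 = 302.85 mireds.
M_out = 302.85 + (+145) = 447.85 mireds.
T_out = 10⁶/447.85 = 2232.9 K → 2250 K.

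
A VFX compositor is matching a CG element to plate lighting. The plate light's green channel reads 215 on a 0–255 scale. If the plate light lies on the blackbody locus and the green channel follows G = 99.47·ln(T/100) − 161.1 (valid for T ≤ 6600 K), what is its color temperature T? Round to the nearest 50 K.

ln t = (215 + 161.1) / 99.47 = 3.7810.
t = e^3.7810 = 43.862.
T = 100·t = 4386 K → 4400 K to the nearest 50 K.

4400 K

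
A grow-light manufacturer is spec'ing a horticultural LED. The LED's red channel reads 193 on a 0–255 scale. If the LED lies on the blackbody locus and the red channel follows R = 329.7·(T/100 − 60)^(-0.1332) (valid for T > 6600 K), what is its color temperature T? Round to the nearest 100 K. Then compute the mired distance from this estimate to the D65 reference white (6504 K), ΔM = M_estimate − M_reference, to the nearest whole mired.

(t − 60)^(-0.1332) = 193/329.7 = 0.58538.
t − 60 = 0.58538^(1/-0.1332) = 0.58538^(-7.508) = 55.713, so t = 115.713.
T = 100·t = 11571 K → 11600 K to the nearest 100 K.
M_estimate = 10⁶/11600 = 86.21; M_reference = 10⁶/6504 = 153.75.
ΔM = 86.21 − 153.75 = -67.54 → -68 mireds.

-68 mireds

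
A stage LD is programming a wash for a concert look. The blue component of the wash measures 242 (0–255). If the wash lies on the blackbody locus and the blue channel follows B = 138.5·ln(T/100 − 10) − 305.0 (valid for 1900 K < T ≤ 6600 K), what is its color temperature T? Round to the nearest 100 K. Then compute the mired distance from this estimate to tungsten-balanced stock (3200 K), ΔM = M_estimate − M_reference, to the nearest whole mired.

ln(t − 10) = (242 + 305.0) / 138.5 = 3.9495.
t − 10 = e^3.9495 = 51.907, so t = 61.907.
T = 100·t = 6191 K → 6200 K to the nearest 100 K.
M_estimate = 10⁶/6200 = 161.29; M_reference = 10⁶/3200 = 312.50.
ΔM = 161.29 − 312.50 = -151.21 → -151 mireds.

-151 mireds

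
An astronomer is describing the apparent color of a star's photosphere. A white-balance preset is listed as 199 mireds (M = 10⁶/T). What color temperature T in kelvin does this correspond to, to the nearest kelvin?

T = 10⁶ / 199 = 5025.13 K → 5025 K.

5025 K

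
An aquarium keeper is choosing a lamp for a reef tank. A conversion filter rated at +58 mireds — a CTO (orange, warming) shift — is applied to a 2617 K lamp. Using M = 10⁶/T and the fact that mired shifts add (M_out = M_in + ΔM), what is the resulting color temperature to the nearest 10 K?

M_in = 10⁶/2617 = 382.12 mireds.
M_out = 382.12 + (+58) = 440.12 mireds.
T_out = 10⁶/440.12 = 2272.1 K → 2270 K.

2270 K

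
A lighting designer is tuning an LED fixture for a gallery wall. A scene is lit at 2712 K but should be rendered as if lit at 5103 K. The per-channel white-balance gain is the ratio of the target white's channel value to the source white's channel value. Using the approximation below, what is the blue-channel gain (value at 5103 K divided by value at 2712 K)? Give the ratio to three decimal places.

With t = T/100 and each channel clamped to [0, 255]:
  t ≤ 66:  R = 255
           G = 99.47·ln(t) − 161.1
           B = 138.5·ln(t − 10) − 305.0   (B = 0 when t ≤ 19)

2.370

At 2712 K (t = 27.12):
  B = 138.5·ln(27.12 − 10) − 305.0 = 138.5·ln 17.12 − 305.0 = 138.5·2.8402 − 305.0 = 88.374.
At 5103 K (t = 51.03):
  B = 138.5·ln(51.03 − 10) − 305.0 = 138.5·ln 41.03 − 305.0 = 138.5·3.7143 − 305.0 = 209.431.
Gain = 209.431 / 88.374 = 2.3698 → 2.370.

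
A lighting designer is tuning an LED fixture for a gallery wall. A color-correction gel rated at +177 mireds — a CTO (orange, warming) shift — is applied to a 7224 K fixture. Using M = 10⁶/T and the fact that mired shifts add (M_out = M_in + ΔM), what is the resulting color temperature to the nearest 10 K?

M_in = 10⁶/7224 = 138.43 mireds.
M_out = 138.43 + (+177) = 315.43 mireds.
T_out = 10⁶/315.43 = 3170.3 K → 3170 K.

3170 K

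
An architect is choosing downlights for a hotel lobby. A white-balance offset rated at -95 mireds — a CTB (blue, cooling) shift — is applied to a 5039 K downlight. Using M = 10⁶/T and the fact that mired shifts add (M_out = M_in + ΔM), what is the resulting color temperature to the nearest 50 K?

M_in = 10⁶/5039 = 198.45 mireds.
M_out = 198.45 + (-95) = 103.45 mireds.
T_out = 10⁶/103.45 = 9666.3 K → 9650 K.

9650 K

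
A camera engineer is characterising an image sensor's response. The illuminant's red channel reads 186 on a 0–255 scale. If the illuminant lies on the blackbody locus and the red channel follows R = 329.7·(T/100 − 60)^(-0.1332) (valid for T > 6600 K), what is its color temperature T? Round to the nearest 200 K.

(t − 60)^(-0.1332) = 186/329.7 = 0.56415.
t − 60 = 0.56415^(1/-0.1332) = 0.56415^(-7.508) = 73.521, so t = 133.521.
T = 100·t = 13352 K → 13400 K to the nearest 200 K.

13400 K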